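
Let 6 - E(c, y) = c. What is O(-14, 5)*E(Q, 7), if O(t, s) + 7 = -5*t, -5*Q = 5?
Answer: 441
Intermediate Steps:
Q = -1 (Q = -⅕*5 = -1)
E(c, y) = 6 - c
O(t, s) = -7 - 5*t
O(-14, 5)*E(Q, 7) = (-7 - 5*(-14))*(6 - 1*(-1)) = (-7 + 70)*(6 + 1) = 63*7 = 441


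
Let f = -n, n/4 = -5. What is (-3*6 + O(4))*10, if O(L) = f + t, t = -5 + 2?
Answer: -10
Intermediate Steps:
n = -20 (n = 4*(-5) = -20)
t = -3
f = 20 (f = -1*(-20) = 20)
O(L) = 17 (O(L) = 20 - 3 = 17)
(-3*6 + O(4))*10 = (-3*6 + 17)*10 = (-18 + 17)*10 = -1*10 = -10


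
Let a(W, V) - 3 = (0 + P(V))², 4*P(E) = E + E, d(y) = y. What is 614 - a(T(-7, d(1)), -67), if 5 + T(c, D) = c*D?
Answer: -2045/4 ≈ -511.25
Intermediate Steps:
T(c, D) = -5 + D*c (T(c, D) = -5 + c*D = -5 + D*c)
P(E) = E/2 (P(E) = (E + E)/4 = (2*E)/4 = E/2)
a(W, V) = 3 + V²/4 (a(W, V) = 3 + (0 + V/2)² = 3 + (V/2)² = 3 + V²/4)
614 - a(T(-7, d(1)), -67) = 614 - (3 + (¼)*(-67)²) = 614 - (3 + (¼)*4489) = 614 - (3 + 4489/4) = 614 - 1*4501/4 = 614 - 4501/4 = -2045/4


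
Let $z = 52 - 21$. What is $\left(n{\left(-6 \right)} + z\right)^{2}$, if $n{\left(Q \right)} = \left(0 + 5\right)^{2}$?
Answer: $3136$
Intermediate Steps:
$z = 31$
$n{\left(Q \right)} = 25$ ($n{\left(Q \right)} = 5^{2} = 25$)
$\left(n{\left(-6 \right)} + z\right)^{2} = \left(25 + 31\right)^{2} = 56^{2} = 3136$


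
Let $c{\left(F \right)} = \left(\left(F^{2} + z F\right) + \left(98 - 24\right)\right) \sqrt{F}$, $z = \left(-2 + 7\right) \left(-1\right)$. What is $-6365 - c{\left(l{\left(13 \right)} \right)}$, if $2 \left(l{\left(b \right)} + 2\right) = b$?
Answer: $-6365 - \frac{861 \sqrt{2}}{8} \approx -6517.2$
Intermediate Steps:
$z = -5$ ($z = 5 \left(-1\right) = -5$)
$l{\left(b \right)} = -2 + \frac{b}{2}$
$c{\left(F \right)} = \sqrt{F} \left(74 + F^{2} - 5 F\right)$ ($c{\left(F \right)} = \left(\left(F^{2} - 5 F\right) + \left(98 - 24\right)\right) \sqrt{F} = \left(\left(F^{2} - 5 F\right) + 74\right) \sqrt{F} = \left(74 + F^{2} - 5 F\right) \sqrt{F} = \sqrt{F} \left(74 + F^{2} - 5 F\right)$)
$-6365 - c{\left(l{\left(13 \right)} \right)} = -6365 - \sqrt{-2 + \frac{1}{2} \cdot 13} \left(74 + \left(-2 + \frac{1}{2} \cdot 13\right)^{2} - 5 \left(-2 + \frac{1}{2} \cdot 13\right)\right) = -6365 - \sqrt{-2 + \frac{13}{2}} \left(74 + \left(-2 + \frac{13}{2}\right)^{2} - 5 \left(-2 + \frac{13}{2}\right)\right) = -6365 - \sqrt{\frac{9}{2}} \left(74 + \left(\frac{9}{2}\right)^{2} - \frac{45}{2}\right) = -6365 - \frac{3 \sqrt{2}}{2} \left(74 + \frac{81}{4} - \frac{45}{2}\right) = -6365 - \frac{3 \sqrt{2}}{2} \cdot \frac{287}{4} = -6365 - \frac{861 \sqrt{2}}{8}$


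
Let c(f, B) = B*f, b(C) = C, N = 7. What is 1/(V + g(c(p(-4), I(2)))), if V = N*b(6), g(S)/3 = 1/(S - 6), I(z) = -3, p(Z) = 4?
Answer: 6/251 ≈ 0.023904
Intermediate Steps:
g(S) = 3/(-6 + S) (g(S) = 3/(S - 6) = 3/(-6 + S))
V = 42 (V = 7*6 = 42)
1/(V + g(c(p(-4), I(2)))) = 1/(42 + 3/(-6 - 3*4)) = 1/(42 + 3/(-6 - 12)) = 1/(42 + 3/(-18)) = 1/(42 + 3*(-1/18)) = 1/(42 - 1/6) = 1/(251/6) = 6/251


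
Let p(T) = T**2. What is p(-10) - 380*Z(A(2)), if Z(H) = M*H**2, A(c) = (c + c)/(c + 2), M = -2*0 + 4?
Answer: -1420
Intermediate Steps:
M = 4 (M = 0 + 4 = 4)
A(c) = 2*c/(2 + c) (A(c) = (2*c)/(2 + c) = 2*c/(2 + c))
Z(H) = 4*H**2
p(-10) - 380*Z(A(2)) = (-10)**2 - 1520*(2*2/(2 + 2))**2 = 100 - 1520*(2*2/4)**2 = 100 - 1520*(2*2*(1/4))**2 = 100 - 1520*1**2 = 100 - 1520 = -1420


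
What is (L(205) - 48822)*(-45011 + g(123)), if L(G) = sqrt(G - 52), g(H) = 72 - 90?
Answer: 2198405838 - 135087*sqrt(17) ≈ 2.1978e+9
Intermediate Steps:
g(H) = -18
L(G) = sqrt(-52 + G)
(L(205) - 48822)*(-45011 + g(123)) = (sqrt(-52 + 205) - 48822)*(-45011 - 18) = (sqrt(153) - 48822)*(-45029) = (3*sqrt(17) - 48822)*(-45029) = (-48822 + 3*sqrt(17))*(-45029) = 2198405838 - 135087*sqrt(17)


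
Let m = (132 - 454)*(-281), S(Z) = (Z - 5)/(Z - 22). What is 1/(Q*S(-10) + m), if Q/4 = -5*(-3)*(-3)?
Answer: 8/723181 ≈ 1.1062e-5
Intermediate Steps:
S(Z) = (-5 + Z)/(-22 + Z)
m = 90482 (m = -322*(-281) = 90482)
Q = -180 (Q = 4*(-5*(-3)*(-3)) = 4*(15*(-3)) = 4*(-45) = -180)
1/(Q*S(-10) + m) = 1/(-180*(-5 - 10)/(-22 - 10) + 90482) = 1/(-180*(-15)/(-32) + 90482) = 1/(-(-45)*(-15)/8 + 90482) = 1/(-180*15/32 + 90482) = 1/(-675/8 + 90482) = 1/(723181/8) = 8/723181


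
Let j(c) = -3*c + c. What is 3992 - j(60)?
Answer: 4112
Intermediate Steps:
j(c) = -2*c
3992 - j(60) = 3992 - (-2)*60 = 3992 - 1*(-120) = 3992 + 120 = 4112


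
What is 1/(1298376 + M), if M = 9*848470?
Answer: 1/8934606 ≈ 1.1192e-7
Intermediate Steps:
M = 7636230
1/(1298376 + M) = 1/(1298376 + 7636230) = 1/8934606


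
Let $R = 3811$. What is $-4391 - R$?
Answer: $-8202$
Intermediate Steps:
$-4391 - R = -4391 - 3811 = -8202$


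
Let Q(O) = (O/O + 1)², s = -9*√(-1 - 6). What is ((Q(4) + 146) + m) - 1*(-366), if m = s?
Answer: 516 - 9*I*√7 ≈ 516.0 - 23.812*I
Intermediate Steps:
s = -9*I*√7 ≈ -23.812*I
Q(O) = 4 (Q(O) = (1 + 1)² = 2² = 4)
m = -9*I*√7 ≈ -23.812*I
((Q(4) + 146) + m) - 1*(-366) = ((4 + 146) - 9*I*√7) - 1*(-366) = (150 - 9*I*√7) + 366 = 516 - 9*I*√7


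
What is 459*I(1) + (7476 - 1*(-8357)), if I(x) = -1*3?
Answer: 14456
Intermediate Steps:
I(x) = -3
459*I(1) + (7476 - 1*(-8357)) = 459*(-3) + (7476 - 1*(-8357)) = -1377 + (7476 + 8357) = -1377 + 15833 = 14456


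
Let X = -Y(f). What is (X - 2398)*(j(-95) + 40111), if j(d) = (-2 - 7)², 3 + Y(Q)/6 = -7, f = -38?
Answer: -93968896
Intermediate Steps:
Y(Q) = -60 (Y(Q) = -18 + 6*(-7) = -18 - 42 = -60)
j(d) = 81 (j(d) = (-9)² = 81)
X = 60 (X = -1*(-60) = 60)
(X - 2398)*(j(-95) + 40111) = (60 - 2398)*(81 + 40111) = -2338*40192 = -93968896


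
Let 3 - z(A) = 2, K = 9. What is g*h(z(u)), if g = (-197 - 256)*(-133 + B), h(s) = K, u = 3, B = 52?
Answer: 330237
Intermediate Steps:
z(A) = 1 (z(A) = 3 - 1*2 = 3 - 2 = 1)
h(s) = 9
g = 36693 (g = (-197 - 256)*(-133 + 52) = -453*(-81) = 36693)
g*h(z(u)) = 36693*9 = 330237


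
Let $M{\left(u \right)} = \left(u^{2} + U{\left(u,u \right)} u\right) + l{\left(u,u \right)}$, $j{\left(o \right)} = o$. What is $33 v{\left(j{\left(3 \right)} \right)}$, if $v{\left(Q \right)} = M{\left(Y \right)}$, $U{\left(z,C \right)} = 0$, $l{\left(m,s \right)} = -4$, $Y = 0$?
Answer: $-132$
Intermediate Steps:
$M{\left(u \right)} = -4 + u^{2}$ ($M{\left(u \right)} = \left(u^{2} + 0 u\right) - 4 = \left(u^{2} + 0\right) - 4 = u^{2} - 4 = -4 + u^{2}$)
$v{\left(Q \right)} = -4$ ($v{\left(Q \right)} = -4 + 0^{2} = -4 + 0 = -4$)
$33 v{\left(j{\left(3 \right)} \right)} = 33 \left(-4\right) = -132$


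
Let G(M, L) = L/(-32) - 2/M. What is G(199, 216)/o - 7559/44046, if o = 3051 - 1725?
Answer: -1369250965/7748396136 ≈ -0.17671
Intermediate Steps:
o = 1326
G(M, L) = -2/M - L/32 (G(M, L) = L*(-1/32) - 2/M = -L/32 - 2/M = -2/M - L/32)
G(199, 216)/o - 7559/44046 = (-2/199 - 1/32*216)/1326 - 7559/44046 = (-2*1/199 - 27/4)*(1/1326) - 7559*1/44046 = (-2/199 - 27/4)*(1/1326) - 7559/44046 = -5381/796*1/1326 - 7559/44046 = -5381/1055496 - 7559/44046 = -1369250965/7748396136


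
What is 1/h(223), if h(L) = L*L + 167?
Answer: 1/49896 ≈ 2.0042e-5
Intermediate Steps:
h(L) = 167 + L**2 (h(L) = L**2 + 167 = 167 + L**2)
1/h(223) = 1/(167 + 223**2) = 1/(167 + 49729) = 1/49896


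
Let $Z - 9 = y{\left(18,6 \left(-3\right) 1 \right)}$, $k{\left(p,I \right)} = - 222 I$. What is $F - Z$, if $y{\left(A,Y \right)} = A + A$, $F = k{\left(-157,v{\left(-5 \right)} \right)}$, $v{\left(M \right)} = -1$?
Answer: $177$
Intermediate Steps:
$F = 222$ ($F = \left(-222\right) \left(-1\right) = 222$)
$y{\left(A,Y \right)} = 2 A$
$Z = 45$ ($Z = 9 + 2 \cdot 18 = 9 + 36 = 45$)
$F - Z = 222 - 45 = 177$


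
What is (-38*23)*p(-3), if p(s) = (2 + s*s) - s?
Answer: -12236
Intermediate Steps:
p(s) = 2 + s**2 - s (p(s) = (2 + s**2) - s = 2 + s**2 - s)
(-38*23)*p(-3) = (-38*23)*(2 + (-3)**2 - 1*(-3)) = -874*(2 + 9 + 3) = -874*14 = -12236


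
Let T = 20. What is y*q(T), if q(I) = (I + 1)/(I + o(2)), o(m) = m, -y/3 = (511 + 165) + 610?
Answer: -40509/11 ≈ -3682.6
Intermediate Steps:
y = -3858 (y = -3*((511 + 165) + 610) = -3*(676 + 610) = -3*1286 = -3858)
q(I) = (1 + I)/(2 + I) (q(I) = (I + 1)/(I + 2) = (1 + I)/(2 + I))
y*q(T) = -3858*(1 + 20)/(2 + 20) = -3858*21/22 = -40509/11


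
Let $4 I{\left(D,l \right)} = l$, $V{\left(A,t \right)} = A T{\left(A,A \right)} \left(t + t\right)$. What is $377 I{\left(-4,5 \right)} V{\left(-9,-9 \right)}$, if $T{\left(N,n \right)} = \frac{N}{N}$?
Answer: $\frac{152685}{2} \approx 76343.0$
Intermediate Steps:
$T{\left(N,n \right)} = 1$
$V{\left(A,t \right)} = 2 A t$ ($V{\left(A,t \right)} = A 1 \left(t + t\right) = A 1 \cdot 2 t = A 2 t = 2 A t$)
$I{\left(D,l \right)} = \frac{l}{4}$
$377 I{\left(-4,5 \right)} V{\left(-9,-9 \right)} = 377 \cdot \frac{1}{4} \cdot 5 \cdot 2 \left(-9\right) \left(-9\right) = 377 \cdot \frac{5}{4} \cdot 162 = \frac{1885}{4} \cdot 162 = \frac{152685}{2}$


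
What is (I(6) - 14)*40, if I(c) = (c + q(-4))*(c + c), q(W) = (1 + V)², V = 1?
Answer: 4240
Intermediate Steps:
q(W) = 4 (q(W) = (1 + 1)² = 2² = 4)
I(c) = 2*c*(4 + c) (I(c) = (c + 4)*(c + c) = (4 + c)*(2*c) = 2*c*(4 + c))
(I(6) - 14)*40 = (2*6*(4 + 6) - 14)*40 = (2*6*10 - 14)*40 = (120 - 14)*40 = 106*40 = 4240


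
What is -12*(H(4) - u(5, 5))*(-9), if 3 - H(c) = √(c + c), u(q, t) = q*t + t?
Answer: -2916 - 216*√2 ≈ -3221.5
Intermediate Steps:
u(q, t) = t + q*t
H(c) = 3 - √2*√c (H(c) = 3 - √(c + c) = 3 - √(2*c) = 3 - √2*√c)
-12*(H(4) - u(5, 5))*(-9) = -12*((3 - √2*√4) - 5*(1 + 5))*(-9) = -12*((3 - 1*√2*2) - 5*6)*(-9) = -12*((3 - 2*√2) - 1*30)*(-9) = -12*((3 - 2*√2) - 30)*(-9) = -12*(-27 - 2*√2)*(-9) = (324 + 24*√2)*(-9) = -2916 - 216*√2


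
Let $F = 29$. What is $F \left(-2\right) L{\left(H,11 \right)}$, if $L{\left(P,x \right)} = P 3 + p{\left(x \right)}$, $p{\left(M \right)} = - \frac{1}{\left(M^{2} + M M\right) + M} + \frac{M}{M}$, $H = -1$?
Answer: $\frac{29406}{253} \approx 116.23$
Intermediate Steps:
$p{\left(M \right)} = 1 - \frac{1}{M + 2 M^{2}}$ ($p{\left(M \right)} = - \frac{1}{\left(M^{2} + M^{2}\right) + M} + 1 = - \frac{1}{2 M^{2} + M} + 1 = - \frac{1}{M + 2 M^{2}} + 1 = 1 - \frac{1}{M + 2 M^{2}}$)
$L{\left(P,x \right)} = 3 P + \frac{-1 + x + 2 x^{2}}{x \left(1 + 2 x\right)}$ ($L{\left(P,x \right)} = P 3 + \frac{-1 + x + 2 x^{2}}{x \left(1 + 2 x\right)} = 3 P + \frac{-1 + x + 2 x^{2}}{x \left(1 + 2 x\right)}$)
$F \left(-2\right) L{\left(H,11 \right)} = 29 \left(-2\right) \frac{-1 + 11 + 2 \cdot 11^{2} + 3 \left(-1\right) 11 \left(1 + 2 \cdot 11\right)}{11 \left(1 + 2 \cdot 11\right)} = - 58 \frac{-1 + 11 + 2 \cdot 121 + 3 \left(-1\right) 11 \left(1 + 22\right)}{11 \left(1 + 22\right)} = - 58 \frac{-1 + 11 + 242 + 3 \left(-1\right) 11 \cdot 23}{11 \cdot 23} = - 58 \cdot \frac{1}{11} \cdot \frac{1}{23} \left(-1 + 11 + 242 - 759\right) = - 58 \cdot \frac{1}{11} \cdot \frac{1}{23} \left(-507\right) = \left(-58\right) \left(- \frac{507}{253}\right) = \frac{29406}{253}$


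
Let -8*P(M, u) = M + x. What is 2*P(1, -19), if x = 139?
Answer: -35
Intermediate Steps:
P(M, u) = -139/8 - M/8 (P(M, u) = -(M + 139)/8 = -(139 + M)/8 = -139/8 - M/8)
2*P(1, -19) = 2*(-139/8 - ⅛*1) = 2*(-139/8 - ⅛) = 2*(-35/2) = -35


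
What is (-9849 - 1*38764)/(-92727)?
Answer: 48613/92727 ≈ 0.52426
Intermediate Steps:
(-9849 - 1*38764)/(-92727) = (-9849 - 38764)*(-1/92727) = -48613*(-1/92727) = 48613/92727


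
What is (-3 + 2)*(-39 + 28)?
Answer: 11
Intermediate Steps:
(-3 + 2)*(-39 + 28) = -1*(-11) = 11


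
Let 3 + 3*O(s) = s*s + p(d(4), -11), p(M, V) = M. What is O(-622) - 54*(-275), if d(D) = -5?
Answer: 431426/3 ≈ 1.4381e+5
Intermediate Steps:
O(s) = -8/3 + s²/3 (O(s) = -1 + (s*s - 5)/3 = -1 + (s² - 5)/3 = -1 + (-5 + s²)/3 = -1 + (-5/3 + s²/3) = -8/3 + s²/3)
O(-622) - 54*(-275) = (-8/3 + (⅓)*(-622)²) - 54*(-275) = (-8/3 + (⅓)*386884) + 14850 = (-8/3 + 386884/3) + 14850 = 386876/3 + 14850 = 431426/3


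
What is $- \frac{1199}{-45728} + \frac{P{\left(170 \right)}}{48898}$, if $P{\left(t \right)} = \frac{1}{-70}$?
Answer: $\frac{1025990853}{39130135520} \approx 0.02622$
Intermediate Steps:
$P{\left(t \right)} = - \frac{1}{70}$
$- \frac{1199}{-45728} + \frac{P{\left(170 \right)}}{48898} = - \frac{1199}{-45728} - \frac{1}{70 \cdot 48898} = \left(-1199\right) \left(- \frac{1}{45728}\right) - \frac{1}{3422860} = \frac{1199}{45728} - \frac{1}{3422860} = \frac{1025990853}{39130135520}$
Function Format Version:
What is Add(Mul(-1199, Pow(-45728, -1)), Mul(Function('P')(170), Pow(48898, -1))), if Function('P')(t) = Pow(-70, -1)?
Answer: Rational(1025990853, 39130135520) ≈ 0.026220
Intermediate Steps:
Function('P')(t) = Rational(-1, 70)
Add(Mul(-1199, Pow(-45728, -1)), Mul(Function('P')(170), Pow(48898, -1))) = Add(Mul(-1199, Pow(-45728, -1)), Mul(Rational(-1, 70), Pow(48898, -1))) = Add(Mul(-1199, Rational(-1, 45728)), Mul(Rational(-1, 70), Rational(1, 48898))) = Add(Rational(1199, 45728), Rational(-1, 3422860)) = Rational(1025990853, 39130135520)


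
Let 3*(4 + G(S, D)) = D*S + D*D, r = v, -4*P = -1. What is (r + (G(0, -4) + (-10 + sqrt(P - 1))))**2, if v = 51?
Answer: 64489/36 + 127*I*sqrt(3)/3 ≈ 1791.4 + 73.323*I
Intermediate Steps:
P = 1/4 (P = -1/4*(-1) = 1/4 ≈ 0.25000)
r = 51
G(S, D) = -4 + D**2/3 + D*S/3 (G(S, D) = -4 + (D*S + D*D)/3 = -4 + (D*S + D**2)/3 = -4 + (D**2 + D*S)/3 = -4 + (D**2/3 + D*S/3) = -4 + D**2/3 + D*S/3)
(r + (G(0, -4) + (-10 + sqrt(P - 1))))**2 = (51 + ((-4 + (1/3)*(-4)**2 + (1/3)*(-4)*0) + (-10 + sqrt(1/4 - 1))))**2 = (51 + ((-4 + (1/3)*16 + 0) + (-10 + sqrt(-3/4))))**2 = (51 + ((-4 + 16/3 + 0) + (-10 + I*sqrt(3)/2)))**2 = (51 + (4/3 + (-10 + I*sqrt(3)/2)))**2 = (51 + (-26/3 + I*sqrt(3)/2))**2 = (127/3 + I*sqrt(3)/2)**2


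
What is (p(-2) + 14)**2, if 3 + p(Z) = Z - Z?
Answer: 121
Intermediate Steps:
p(Z) = -3 (p(Z) = -3 + (Z - Z) = -3 + 0 = -3)
(p(-2) + 14)**2 = (-3 + 14)**2 = 11**2 = 121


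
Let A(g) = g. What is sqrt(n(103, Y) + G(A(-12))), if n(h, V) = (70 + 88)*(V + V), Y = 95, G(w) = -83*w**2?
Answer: 2*sqrt(4517) ≈ 134.42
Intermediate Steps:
n(h, V) = 316*V (n(h, V) = 158*(2*V) = 316*V)
sqrt(n(103, Y) + G(A(-12))) = sqrt(316*95 - 83*(-12)**2) = sqrt(30020 - 83*144) = sqrt(30020 - 11952) = sqrt(18068) = 2*sqrt(4517)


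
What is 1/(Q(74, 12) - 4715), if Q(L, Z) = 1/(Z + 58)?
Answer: -70/330049 ≈ -0.00021209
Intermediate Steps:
Q(L, Z) = 1/(58 + Z)
1/(Q(74, 12) - 4715) = 1/(1/(58 + 12) - 4715) = 1/(1/70 - 4715) = 1/(-330049/70) = -70/330049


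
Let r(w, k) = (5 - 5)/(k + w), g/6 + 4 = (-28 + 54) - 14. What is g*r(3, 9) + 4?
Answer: 4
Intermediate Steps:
g = 48 (g = -24 + 6*((-28 + 54) - 14) = -24 + 6*(26 - 14) = -24 + 6*12 = -24 + 72 = 48)
r(w, k) = 0 (r(w, k) = 0/(k + w) = 0)
g*r(3, 9) + 4 = 48*0 + 4 = 0 + 4 = 4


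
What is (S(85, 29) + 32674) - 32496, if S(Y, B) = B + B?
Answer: 236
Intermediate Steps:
S(Y, B) = 2*B
(S(85, 29) + 32674) - 32496 = (2*29 + 32674) - 32496 = (58 + 32674) - 32496 = 32732 - 32496 = 236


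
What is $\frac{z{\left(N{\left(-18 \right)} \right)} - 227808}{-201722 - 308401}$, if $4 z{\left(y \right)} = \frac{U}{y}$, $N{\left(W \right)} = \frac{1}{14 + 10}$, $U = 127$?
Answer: $\frac{75682}{170041} \approx 0.44508$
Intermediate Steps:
$N{\left(W \right)} = \frac{1}{24}$
$z{\left(y \right)} = \frac{127}{4 y}$ ($z{\left(y \right)} = \frac{127 \frac{1}{y}}{4} = \frac{127}{4 y}$)
$\frac{z{\left(N{\left(-18 \right)} \right)} - 227808}{-201722 - 308401} = \frac{\frac{127 \frac{1}{\frac{1}{24}}}{4} - 227808}{-201722 - 308401} = \frac{\frac{127}{4} \cdot 24 - 227808}{-510123} = \left(762 - 227808\right) \left(- \frac{1}{510123}\right) = \left(-227046\right) \left(- \frac{1}{510123}\right) = \frac{75682}{170041}$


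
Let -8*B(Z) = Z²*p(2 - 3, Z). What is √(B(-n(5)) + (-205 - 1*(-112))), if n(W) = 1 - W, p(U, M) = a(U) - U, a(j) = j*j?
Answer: I*√97 ≈ 9.8489*I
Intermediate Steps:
a(j) = j²
p(U, M) = U² - U
B(Z) = -Z²/4 (B(Z) = -Z²*(2 - 3)*(-1 + (2 - 3))/8 = -Z²*(-(-1 - 1))/8 = -Z²*(-1*(-2))/8 = -Z²*2/8 = -Z²/4)
√(B(-n(5)) + (-205 - 1*(-112))) = √(-(1 - 1*5)²/4 + (-205 - 1*(-112))) = √(-(1 - 5)²/4 + (-205 + 112)) = √(-(-1*(-4))²/4 - 93) = √(-¼*4² - 93) = √(-¼*16 - 93) = √(-4 - 93) = √(-97) = I*√97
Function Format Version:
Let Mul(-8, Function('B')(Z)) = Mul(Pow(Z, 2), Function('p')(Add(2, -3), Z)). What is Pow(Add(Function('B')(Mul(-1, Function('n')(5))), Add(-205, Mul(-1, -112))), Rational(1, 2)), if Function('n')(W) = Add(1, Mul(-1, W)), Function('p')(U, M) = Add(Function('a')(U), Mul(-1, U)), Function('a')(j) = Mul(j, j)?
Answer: Mul(I, Pow(97, Rational(1, 2))) ≈ Mul(9.8489, I)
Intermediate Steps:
Function('a')(j) = Pow(j, 2)
Function('p')(U, M) = Add(Pow(U, 2), Mul(-1, U))
Function('B')(Z) = Mul(Rational(-1, 4), Pow(Z, 2)) (Function('B')(Z) = Mul(Rational(-1, 8), Mul(Pow(Z, 2), Mul(Add(2, -3), Add(-1, Add(2, -3))))) = Mul(Rational(-1, 8), Mul(Pow(Z, 2), Mul(-1, Add(-1, -1)))) = Mul(Rational(-1, 8), Mul(Pow(Z, 2), Mul(-1, -2))) = Mul(Rational(-1, 8), Mul(Pow(Z, 2), 2)) = Mul(Rational(-1, 8), Mul(2, Pow(Z, 2))) = Mul(Rational(-1, 4), Pow(Z, 2)))
Pow(Add(Function('B')(Mul(-1, Function('n')(5))), Add(-205, Mul(-1, -112))), Rational(1, 2)) = Pow(Add(Mul(Rational(-1, 4), Pow(Mul(-1, Add(1, Mul(-1, 5))), 2)), Add(-205, Mul(-1, -112))), Rational(1, 2)) = Pow(Add(Mul(Rational(-1, 4), Pow(Mul(-1, Add(1, -5)), 2)), Add(-205, 112)), Rational(1, 2)) = Pow(Add(Mul(Rational(-1, 4), Pow(Mul(-1, -4), 2)), -93), Rational(1, 2)) = Pow(Add(Mul(Rational(-1, 4), Pow(4, 2)), -93), Rational(1, 2)) = Pow(Add(Mul(Rational(-1, 4), 16), -93), Rational(1, 2)) = Pow(Add(-4, -93), Rational(1, 2)) = Pow(-97, Rational(1, 2)) = Mul(I, Pow(97, Rational(1, 2)))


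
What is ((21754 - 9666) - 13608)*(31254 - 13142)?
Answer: -27530240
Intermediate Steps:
((21754 - 9666) - 13608)*(31254 - 13142) = (12088 - 13608)*18112 = -1520*18112 = -27530240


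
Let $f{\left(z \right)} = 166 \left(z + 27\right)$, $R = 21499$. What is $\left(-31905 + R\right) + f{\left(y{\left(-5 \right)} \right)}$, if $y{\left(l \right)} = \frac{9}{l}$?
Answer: $- \frac{31114}{5} \approx -6222.8$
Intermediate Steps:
$f{\left(z \right)} = 4482 + 166 z$ ($f{\left(z \right)} = 166 \left(27 + z\right) = 4482 + 166 z$)
$\left(-31905 + R\right) + f{\left(y{\left(-5 \right)} \right)} = \left(-31905 + 21499\right) + \left(4482 + 166 \frac{9}{-5}\right) = -10406 + \left(4482 + 166 \cdot 9 \left(- \frac{1}{5}\right)\right) = -10406 + \left(4482 + 166 \left(- \frac{9}{5}\right)\right) = -10406 + \left(4482 - \frac{1494}{5}\right) = -10406 + \frac{20916}{5} = - \frac{31114}{5}$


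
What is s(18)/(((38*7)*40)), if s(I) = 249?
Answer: 249/10640 ≈ 0.023402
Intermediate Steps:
s(18)/(((38*7)*40)) = 249/(((38*7)*40)) = 249/((266*40)) = 249/10640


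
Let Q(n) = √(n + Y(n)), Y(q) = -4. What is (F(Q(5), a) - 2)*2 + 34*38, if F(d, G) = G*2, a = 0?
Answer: 1288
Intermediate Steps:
Q(n) = √(-4 + n) (Q(n) = √(n - 4) = √(-4 + n))
F(d, G) = 2*G
(F(Q(5), a) - 2)*2 + 34*38 = (2*0 - 2)*2 + 34*38 = (0 - 2)*2 + 1292 = -2*2 + 1292 = -4 + 1292 = 1288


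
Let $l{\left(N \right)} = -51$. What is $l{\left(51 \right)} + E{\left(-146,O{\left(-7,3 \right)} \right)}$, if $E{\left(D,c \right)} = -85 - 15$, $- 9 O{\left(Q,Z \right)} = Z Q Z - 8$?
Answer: $-151$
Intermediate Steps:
$O{\left(Q,Z \right)} = \frac{8}{9} - \frac{Q Z^{2}}{9}$ ($O{\left(Q,Z \right)} = - \frac{Z Q Z - 8}{9} = - \frac{Q Z Z - 8}{9} = - \frac{Q Z^{2} - 8}{9} = - \frac{-8 + Q Z^{2}}{9} = \frac{8}{9} - \frac{Q Z^{2}}{9}$)
$E{\left(D,c \right)} = -100$ ($E{\left(D,c \right)} = -85 - 15 = -100$)
$l{\left(51 \right)} + E{\left(-146,O{\left(-7,3 \right)} \right)} = -51 - 100 = -151$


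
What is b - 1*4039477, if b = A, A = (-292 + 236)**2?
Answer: -4036341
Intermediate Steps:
A = 3136 (A = (-56)**2 = 3136)
b = 3136
b - 1*4039477 = 3136 - 1*4039477 = 3136 - 4039477 = -4036341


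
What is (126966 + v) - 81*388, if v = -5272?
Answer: 90266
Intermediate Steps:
(126966 + v) - 81*388 = (126966 - 5272) - 81*388 = 121694 - 31428 = 90266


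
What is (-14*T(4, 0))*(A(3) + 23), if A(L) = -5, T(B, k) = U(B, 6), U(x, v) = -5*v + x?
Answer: 6552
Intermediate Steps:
U(x, v) = x - 5*v
T(B, k) = -30 + B (T(B, k) = B - 5*6 = B - 30 = -30 + B)
(-14*T(4, 0))*(A(3) + 23) = (-14*(-30 + 4))*(-5 + 23) = -14*(-26)*18 = 364*18 = 6552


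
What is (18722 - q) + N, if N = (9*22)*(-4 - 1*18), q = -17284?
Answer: 31650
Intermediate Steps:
N = -4356 (N = 198*(-4 - 18) = 198*(-22) = -4356)
(18722 - q) + N = (18722 - 1*(-17284)) - 4356 = (18722 + 17284) - 4356 = 36006 - 4356 = 31650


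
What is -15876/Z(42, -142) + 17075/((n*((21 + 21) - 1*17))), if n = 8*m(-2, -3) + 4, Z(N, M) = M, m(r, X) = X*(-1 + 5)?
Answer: 681803/6532 ≈ 104.38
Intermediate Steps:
m(r, X) = 4*X (m(r, X) = X*4 = 4*X)
n = -92 (n = 8*(4*(-3)) + 4 = 8*(-12) + 4 = -96 + 4 = -92)
-15876/Z(42, -142) + 17075/((n*((21 + 21) - 1*17))) = -15876/(-142) + 17075/((-92*((21 + 21) - 1*17))) = -15876*(-1/142) + 17075/((-92*(42 - 17))) = 7938/71 + 17075/((-92*25)) = 7938/71 + 17075/(-2300) = 7938/71 + 17075*(-1/2300) = 7938/71 - 683/92 = 681803/6532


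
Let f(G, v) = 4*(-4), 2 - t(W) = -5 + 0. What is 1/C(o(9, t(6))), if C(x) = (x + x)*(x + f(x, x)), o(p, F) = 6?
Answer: -1/120 ≈ -0.0083333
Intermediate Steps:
t(W) = 7 (t(W) = 2 - (-5 + 0) = 2 - 1*(-5) = 2 + 5 = 7)
f(G, v) = -16
C(x) = 2*x*(-16 + x) (C(x) = (x + x)*(x - 16) = (2*x)*(-16 + x) = 2*x*(-16 + x))
1/C(o(9, t(6))) = 1/(2*6*(-16 + 6)) = 1/(2*6*(-10)) = 1/(-120) = -1/120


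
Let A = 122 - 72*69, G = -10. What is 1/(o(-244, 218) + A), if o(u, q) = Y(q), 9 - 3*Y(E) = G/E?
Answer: -327/1583656 ≈ -0.00020648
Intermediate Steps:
Y(E) = 3 + 10/(3*E) (Y(E) = 3 - (-10)/(3*E) = 3 + 10/(3*E))
o(u, q) = 3 + 10/(3*q)
A = -4846 (A = 122 - 4968 = -4846)
1/(o(-244, 218) + A) = 1/((3 + (10/3)/218) - 4846) = 1/((3 + (10/3)*(1/218)) - 4846) = 1/((3 + 5/327) - 4846) = 1/(986/327 - 4846) = 1/(-1583656/327) = -327/1583656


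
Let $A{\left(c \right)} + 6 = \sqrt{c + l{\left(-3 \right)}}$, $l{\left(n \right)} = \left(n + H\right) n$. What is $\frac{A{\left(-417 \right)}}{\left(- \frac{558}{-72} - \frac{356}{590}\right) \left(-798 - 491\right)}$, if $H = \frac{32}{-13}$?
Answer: $\frac{2360}{3623379} - \frac{2360 i \sqrt{16926}}{141311781} \approx 0.00065133 - 0.0021728 i$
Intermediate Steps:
$H = - \frac{32}{13}$ ($H = 32 \left(- \frac{1}{13}\right) = - \frac{32}{13} \approx -2.4615$)
$l{\left(n \right)} = n \left(- \frac{32}{13} + n\right)$ ($l{\left(n \right)} = \left(n - \frac{32}{13}\right) n = \left(- \frac{32}{13} + n\right) n = n \left(- \frac{32}{13} + n\right)$)
$A{\left(c \right)} = -6 + \sqrt{\frac{213}{13} + c}$ ($A{\left(c \right)} = -6 + \sqrt{c + \frac{1}{13} \left(-3\right) \left(-32 + 13 \left(-3\right)\right)} = -6 + \sqrt{c + \frac{1}{13} \left(-3\right) \left(-32 - 39\right)} = -6 + \sqrt{c + \frac{1}{13} \left(-3\right) \left(-71\right)} = -6 + \sqrt{c + \frac{213}{13}} = -6 + \sqrt{\frac{213}{13} + c}$)
$\frac{A{\left(-417 \right)}}{\left(- \frac{558}{-72} - \frac{356}{590}\right) \left(-798 - 491\right)} = \frac{-6 + \frac{\sqrt{2769 + 169 \left(-417\right)}}{13}}{\left(- \frac{558}{-72} - \frac{356}{590}\right) \left(-798 - 491\right)} = \frac{-6 + \frac{\sqrt{2769 - 70473}}{13}}{\left(\left(-558\right) \left(- \frac{1}{72}\right) - \frac{178}{295}\right) \left(-1289\right)} = \frac{-6 + \frac{\sqrt{-67704}}{13}}{\left(\frac{31}{4} - \frac{178}{295}\right) \left(-1289\right)} = \frac{-6 + \frac{2 i \sqrt{16926}}{13}}{\frac{8433}{1180} \left(-1289\right)} = \frac{-6 + \frac{2 i \sqrt{16926}}{13}}{- \frac{10870137}{1180}} = \left(-6 + \frac{2 i \sqrt{16926}}{13}\right) \left(- \frac{1180}{10870137}\right) = \frac{2360}{3623379} - \frac{2360 i \sqrt{16926}}{141311781}$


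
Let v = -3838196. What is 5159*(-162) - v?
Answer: 3002438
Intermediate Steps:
5159*(-162) - v = 5159*(-162) - 1*(-3838196) = -835758 + 3838196 = 3002438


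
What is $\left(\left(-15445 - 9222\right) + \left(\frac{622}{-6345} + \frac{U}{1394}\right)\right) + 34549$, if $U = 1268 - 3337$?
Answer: $\frac{87391603387}{8844930} \approx 9880.4$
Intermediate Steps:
$U = -2069$
$\left(\left(-15445 - 9222\right) + \left(\frac{622}{-6345} + \frac{U}{1394}\right)\right) + 34549 = \left(\left(-15445 - 9222\right) + \left(\frac{622}{-6345} - \frac{2069}{1394}\right)\right) + 34549 = \left(-24667 + \left(622 \left(- \frac{1}{6345}\right) - \frac{2069}{1394}\right)\right) + 34549 = \left(-24667 - \frac{13994873}{8844930}\right) + 34549 = - \frac{218191883183}{8844930} + 34549 = \frac{87391603387}{8844930}$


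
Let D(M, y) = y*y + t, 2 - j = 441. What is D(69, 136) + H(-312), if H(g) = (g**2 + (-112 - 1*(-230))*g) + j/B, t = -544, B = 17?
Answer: 1333721/17 ≈ 78454.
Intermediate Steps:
j = -439 (j = 2 - 1*441 = 2 - 441 = -439)
D(M, y) = -544 + y**2 (D(M, y) = y*y - 544 = y**2 - 544 = -544 + y**2)
H(g) = -439/17 + g**2 + 118*g (H(g) = (g**2 + (-112 - 1*(-230))*g) - 439/17 = (g**2 + (-112 + 230)*g) - 439*1/17 = (g**2 + 118*g) - 439/17 = -439/17 + g**2 + 118*g)
D(69, 136) + H(-312) = (-544 + 136**2) + (-439/17 - 312*(118 - 312)) = (-544 + 18496) + (-439/17 - 312*(-194)) = 17952 + (-439/17 + 60528) = 17952 + 1028537/17 = 1333721/17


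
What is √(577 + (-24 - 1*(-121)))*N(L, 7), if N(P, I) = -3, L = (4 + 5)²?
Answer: -3*√674 ≈ -77.885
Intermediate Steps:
L = 81 (L = 9² = 81)
√(577 + (-24 - 1*(-121)))*N(L, 7) = √(577 + (-24 - 1*(-121)))*(-3) = √(577 + (-24 + 121))*(-3) = √(577 + 97)*(-3) = √674*(-3) = -3*√674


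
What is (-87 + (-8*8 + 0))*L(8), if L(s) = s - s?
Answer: 0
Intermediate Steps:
L(s) = 0
(-87 + (-8*8 + 0))*L(8) = (-87 + (-8*8 + 0))*0 = (-87 + (-64 + 0))*0 = (-87 - 64)*0 = -151*0 = 0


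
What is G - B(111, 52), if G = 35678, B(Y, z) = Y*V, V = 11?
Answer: 34457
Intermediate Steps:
B(Y, z) = 11*Y (B(Y, z) = Y*11 = 11*Y)
G - B(111, 52) = 35678 - 11*111 = 35678 - 1*1221 = 35678 - 1221 = 34457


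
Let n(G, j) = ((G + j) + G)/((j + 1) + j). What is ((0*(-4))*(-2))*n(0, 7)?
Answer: 0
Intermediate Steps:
n(G, j) = (j + 2*G)/(1 + 2*j) (n(G, j) = (j + 2*G)/((1 + j) + j) = (j + 2*G)/(1 + 2*j))
((0*(-4))*(-2))*n(0, 7) = ((0*(-4))*(-2))*((7 + 2*0)/(1 + 2*7)) = (0*(-2))*((7 + 0)/(1 + 14)) = 0*(7/15) = 0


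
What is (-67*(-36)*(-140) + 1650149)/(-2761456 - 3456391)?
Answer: -1312469/6217847 ≈ -0.21108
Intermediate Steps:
(-67*(-36)*(-140) + 1650149)/(-2761456 - 3456391) = (2412*(-140) + 1650149)/(-6217847) = (-337680 + 1650149)*(-1/6217847) = 1312469*(-1/6217847) = -1312469/6217847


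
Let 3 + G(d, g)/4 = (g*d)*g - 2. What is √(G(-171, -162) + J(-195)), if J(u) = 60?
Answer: 14*I*√91586 ≈ 4236.8*I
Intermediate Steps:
G(d, g) = -20 + 4*d*g² (G(d, g) = -12 + 4*((g*d)*g - 2) = -12 + 4*((d*g)*g - 2) = -12 + 4*(d*g² - 2) = -12 + 4*(-2 + d*g²) = -12 + (-8 + 4*d*g²) = -20 + 4*d*g²)
√(G(-171, -162) + J(-195)) = √((-20 + 4*(-171)*(-162)²) + 60) = √((-20 + 4*(-171)*26244) + 60) = √((-20 - 17950896) + 60) = √(-17950916 + 60) = √(-17950856) = 14*I*√91586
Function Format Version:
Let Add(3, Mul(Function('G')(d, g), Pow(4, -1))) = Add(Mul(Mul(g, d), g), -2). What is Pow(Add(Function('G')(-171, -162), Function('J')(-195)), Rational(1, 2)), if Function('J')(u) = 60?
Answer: Mul(14, I, Pow(91586, Rational(1, 2))) ≈ Mul(4236.8, I)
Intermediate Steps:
Function('G')(d, g) = Add(-20, Mul(4, d, Pow(g, 2))) (Function('G')(d, g) = Add(-12, Mul(4, Add(Mul(Mul(g, d), g), -2))) = Add(-12, Mul(4, Add(Mul(Mul(d, g), g), -2))) = Add(-12, Mul(4, Add(Mul(d, Pow(g, 2)), -2))) = Add(-12, Mul(4, Add(-2, Mul(d, Pow(g, 2))))) = Add(-12, Add(-8, Mul(4, d, Pow(g, 2)))) = Add(-20, Mul(4, d, Pow(g, 2))))
Pow(Add(Function('G')(-171, -162), Function('J')(-195)), Rational(1, 2)) = Pow(Add(Add(-20, Mul(4, -171, Pow(-162, 2))), 60), Rational(1, 2)) = Pow(Add(Add(-20, Mul(4, -171, 26244)), 60), Rational(1, 2)) = Pow(Add(Add(-20, -17950896), 60), Rational(1, 2)) = Pow(Add(-17950916, 60), Rational(1, 2)) = Pow(-17950856, Rational(1, 2)) = Mul(14, I, Pow(91586, Rational(1, 2)))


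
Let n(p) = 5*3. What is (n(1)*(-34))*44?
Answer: -22440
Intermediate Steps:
n(p) = 15
(n(1)*(-34))*44 = (15*(-34))*44 = -510*44 = -22440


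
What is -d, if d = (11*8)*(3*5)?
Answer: -1320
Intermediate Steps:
d = 1320 (d = 88*15 = 1320)
-d = -1*1320 = -1320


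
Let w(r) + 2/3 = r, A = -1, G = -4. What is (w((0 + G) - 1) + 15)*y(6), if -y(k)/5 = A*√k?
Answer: 140*√6/3 ≈ 114.31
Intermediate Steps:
y(k) = 5*√k (y(k) = -(-5)*√k = 5*√k)
w(r) = -⅔ + r
(w((0 + G) - 1) + 15)*y(6) = ((-⅔ + ((0 - 4) - 1)) + 15)*(5*√6) = ((-⅔ + (-4 - 1)) + 15)*(5*√6) = ((-⅔ - 5) + 15)*(5*√6) = (-17/3 + 15)*(5*√6) = 28*(5*√6)/3 = 140*√6/3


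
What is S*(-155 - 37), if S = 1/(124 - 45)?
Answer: -192/79 ≈ -2.4304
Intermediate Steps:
S = 1/79 ≈ 0.012658
S*(-155 - 37) = (-155 - 37)/79 = (1/79)*(-192) = -192/79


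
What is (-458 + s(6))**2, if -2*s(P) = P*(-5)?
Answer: 196249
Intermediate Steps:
s(P) = 5*P/2 (s(P) = -P*(-5)/2 = -(-5)*P/2 = 5*P/2)
(-458 + s(6))**2 = (-458 + (5/2)*6)**2 = (-458 + 15)**2 = (-443)**2 = 196249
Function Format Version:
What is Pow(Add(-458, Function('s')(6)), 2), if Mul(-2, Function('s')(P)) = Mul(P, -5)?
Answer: 196249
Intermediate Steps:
Function('s')(P) = Mul(Rational(5, 2), P) (Function('s')(P) = Mul(Rational(-1, 2), Mul(P, -5)) = Mul(Rational(-1, 2), Mul(-5, P)) = Mul(Rational(5, 2), P))
Pow(Add(-458, Function('s')(6)), 2) = Pow(Add(-458, Mul(Rational(5, 2), 6)), 2) = Pow(Add(-458, 15), 2) = Pow(-443, 2) = 196249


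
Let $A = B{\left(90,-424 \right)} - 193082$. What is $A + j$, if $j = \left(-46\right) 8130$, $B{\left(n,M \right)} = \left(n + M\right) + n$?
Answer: $-567306$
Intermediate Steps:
$B{\left(n,M \right)} = M + 2 n$ ($B{\left(n,M \right)} = \left(M + n\right) + n = M + 2 n$)
$j = -373980$
$A = -193326$ ($A = \left(-424 + 2 \cdot 90\right) - 193082 = \left(-424 + 180\right) - 193082 = -244 - 193082 = -193326$)
$A + j = -193326 - 373980 = -567306$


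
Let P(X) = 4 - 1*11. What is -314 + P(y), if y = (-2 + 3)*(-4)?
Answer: -321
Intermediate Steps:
y = -4 (y = 1*(-4) = -4)
P(X) = -7 (P(X) = 4 - 11 = -7)
-314 + P(y) = -314 - 7 = -321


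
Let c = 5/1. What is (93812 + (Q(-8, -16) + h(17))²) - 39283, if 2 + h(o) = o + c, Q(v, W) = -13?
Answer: 54578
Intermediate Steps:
c = 5 (c = 5*1 = 5)
h(o) = 3 + o (h(o) = -2 + (o + 5) = -2 + (5 + o) = 3 + o)
(93812 + (Q(-8, -16) + h(17))²) - 39283 = (93812 + (-13 + (3 + 17))²) - 39283 = (93812 + (-13 + 20)²) - 39283 = (93812 + 7²) - 39283 = (93812 + 49) - 39283 = 93861 - 39283 = 54578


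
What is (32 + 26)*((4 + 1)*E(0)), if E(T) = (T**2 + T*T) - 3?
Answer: -870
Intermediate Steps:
E(T) = -3 + 2*T**2 (E(T) = (T**2 + T**2) - 3 = 2*T**2 - 3 = -3 + 2*T**2)
(32 + 26)*((4 + 1)*E(0)) = (32 + 26)*((4 + 1)*(-3 + 2*0**2)) = 58*(5*(-3 + 2*0)) = 58*(5*(-3 + 0)) = 58*(5*(-3)) = 58*(-15) = -870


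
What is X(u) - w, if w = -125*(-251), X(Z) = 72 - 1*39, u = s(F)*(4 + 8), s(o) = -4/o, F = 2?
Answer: -31342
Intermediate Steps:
u = -24 (u = (-4/2)*(4 + 8) = -4*½*12 = -2*12 = -24)
X(Z) = 33 (X(Z) = 72 - 39 = 33)
w = 31375
X(u) - w = 33 - 1*31375 = 33 - 31375 = -31342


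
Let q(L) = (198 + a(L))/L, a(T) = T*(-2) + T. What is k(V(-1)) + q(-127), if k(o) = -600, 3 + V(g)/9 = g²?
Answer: -76525/127 ≈ -602.56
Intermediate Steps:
V(g) = -27 + 9*g²
a(T) = -T (a(T) = -2*T + T = -T)
q(L) = (198 - L)/L
k(V(-1)) + q(-127) = -600 + (198 - 1*(-127))/(-127) = -600 - (198 + 127)/127 = -600 - 1/127*325 = -600 - 325/127 = -76525/127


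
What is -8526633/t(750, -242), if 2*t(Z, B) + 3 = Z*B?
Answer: 5684422/60501 ≈ 93.956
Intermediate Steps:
t(Z, B) = -3/2 + B*Z/2 (t(Z, B) = -3/2 + (Z*B)/2 = -3/2 + (B*Z)/2 = -3/2 + B*Z/2)
-8526633/t(750, -242) = -8526633/(-3/2 + (½)*(-242)*750) = -8526633/(-3/2 - 90750) = -8526633/(-181503/2) = -8526633*(-2/181503) = 5684422/60501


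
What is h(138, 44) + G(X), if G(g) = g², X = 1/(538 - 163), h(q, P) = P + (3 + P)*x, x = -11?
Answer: -66515624/140625 ≈ -473.00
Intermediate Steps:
h(q, P) = -33 - 10*P (h(q, P) = P + (3 + P)*(-11) = P + (-33 - 11*P) = -33 - 10*P)
X = 1/375 ≈ 0.0026667
h(138, 44) + G(X) = (-33 - 10*44) + (1/375)² = (-33 - 440) + 1/140625 = -473 + 1/140625 = -66515624/140625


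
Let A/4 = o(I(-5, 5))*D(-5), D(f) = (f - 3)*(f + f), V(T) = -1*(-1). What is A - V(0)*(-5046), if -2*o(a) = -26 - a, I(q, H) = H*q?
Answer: 5206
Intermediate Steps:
V(T) = 1
D(f) = 2*f*(-3 + f) (D(f) = (-3 + f)*(2*f) = 2*f*(-3 + f))
o(a) = 13 + a/2 (o(a) = -(-26 - a)/2 = 13 + a/2)
A = 160 (A = 4*((13 + (5*(-5))/2)*(2*(-5)*(-3 - 5))) = 4*((13 + (1/2)*(-25))*(2*(-5)*(-8))) = 4*((13 - 25/2)*80) = 4*((1/2)*80) = 4*40 = 160)
A - V(0)*(-5046) = 160 - (-5046) = 160 - 1*(-5046) = 160 + 5046 = 5206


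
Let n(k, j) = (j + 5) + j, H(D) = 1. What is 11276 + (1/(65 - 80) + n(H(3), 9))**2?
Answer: 2655436/225 ≈ 11802.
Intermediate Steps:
n(k, j) = 5 + 2*j (n(k, j) = (5 + j) + j = 5 + 2*j)
11276 + (1/(65 - 80) + n(H(3), 9))**2 = 11276 + (1/(65 - 80) + (5 + 2*9))**2 = 11276 + (1/(-15) + (5 + 18))**2 = 11276 + (-1/15 + 23)**2 = 11276 + (344/15)**2 = 11276 + 118336/225 = 2655436/225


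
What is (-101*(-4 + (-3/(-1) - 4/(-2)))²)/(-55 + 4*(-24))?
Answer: 101/151 ≈ 0.66887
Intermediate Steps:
(-101*(-4 + (-3/(-1) - 4/(-2)))²)/(-55 + 4*(-24)) = (-101*(-4 + (-3*(-1) - 4*(-½)))²)/(-55 - 96) = -101*(-4 + (3 + 2))²/(-151) = -101*(-4 + 5)²*(-1/151) = -101*1²*(-1/151) = -101*1*(-1/151) = -101*(-1/151) = 101/151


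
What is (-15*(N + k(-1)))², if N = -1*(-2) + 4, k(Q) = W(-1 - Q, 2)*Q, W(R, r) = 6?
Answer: 0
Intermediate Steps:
k(Q) = 6*Q
N = 6 (N = 2 + 4 = 6)
(-15*(N + k(-1)))² = (-15*(6 + 6*(-1)))² = (-15*(6 - 6))² = (-15*0)² = 0² = 0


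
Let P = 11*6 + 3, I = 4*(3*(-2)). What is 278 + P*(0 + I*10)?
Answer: -16282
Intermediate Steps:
I = -24 (I = 4*(-6) = -24)
P = 69 (P = 66 + 3 = 69)
278 + P*(0 + I*10) = 278 + 69*(0 - 24*10) = 278 + 69*(0 - 240) = 278 + 69*(-240) = 278 - 16560 = -16282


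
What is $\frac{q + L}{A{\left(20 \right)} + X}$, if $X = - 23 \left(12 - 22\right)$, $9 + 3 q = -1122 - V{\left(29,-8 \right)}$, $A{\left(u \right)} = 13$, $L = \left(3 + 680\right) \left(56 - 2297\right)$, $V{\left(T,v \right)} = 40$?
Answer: $- \frac{4592980}{729} \approx -6300.4$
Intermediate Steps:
$L = -1530603$ ($L = 683 \left(-2241\right) = -1530603$)
$q = - \frac{1171}{3}$ ($q = -3 + \frac{-1122 - 40}{3} = -3 + \frac{1}{3} \left(-1162\right) = -3 - \frac{1162}{3} = - \frac{1171}{3} \approx -390.33$)
$X = 230$ ($X = \left(-23\right) \left(-10\right) = 230$)
$\frac{q + L}{A{\left(20 \right)} + X} = \frac{- \frac{1171}{3} - 1530603}{13 + 230} = - \frac{4592980}{3 \cdot 243} = \left(- \frac{4592980}{3}\right) \frac{1}{243} = - \frac{4592980}{729}$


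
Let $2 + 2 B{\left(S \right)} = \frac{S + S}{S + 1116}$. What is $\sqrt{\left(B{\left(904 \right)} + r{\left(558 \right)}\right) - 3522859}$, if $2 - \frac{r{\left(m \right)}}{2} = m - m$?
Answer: $\frac{i \sqrt{898416237270}}{505} \approx 1876.9 i$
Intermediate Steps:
$r{\left(m \right)} = 4$ ($r{\left(m \right)} = 4 - 2 \left(m - m\right) = 4 - 0 = 4 + 0 = 4$)
$B{\left(S \right)} = -1 + \frac{S}{1116 + S}$ ($B{\left(S \right)} = -1 + \frac{\left(S + S\right) \frac{1}{S + 1116}}{2} = -1 + \frac{2 S \frac{1}{1116 + S}}{2} = -1 + \frac{S}{1116 + S}$)
$\sqrt{\left(B{\left(904 \right)} + r{\left(558 \right)}\right) - 3522859} = \sqrt{\left(- \frac{1116}{1116 + 904} + 4\right) - 3522859} = \sqrt{\left(- \frac{1116}{2020} + 4\right) - 3522859} = \sqrt{\left(\left(-1116\right) \frac{1}{2020} + 4\right) - 3522859} = \sqrt{\left(- \frac{279}{505} + 4\right) - 3522859} = \sqrt{\frac{1741}{505} - 3522859} = \sqrt{- \frac{1779042054}{505}} = \frac{i \sqrt{898416237270}}{505}$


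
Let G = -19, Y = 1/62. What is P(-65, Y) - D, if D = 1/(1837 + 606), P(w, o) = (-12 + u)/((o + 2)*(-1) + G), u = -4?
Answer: 2422153/3183229 ≈ 0.76091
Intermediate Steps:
Y = 1/62 ≈ 0.016129
P(w, o) = -16/(-21 - o) (P(w, o) = (-12 - 4)/((o + 2)*(-1) - 19) = -16/((2 + o)*(-1) - 19) = -16/((-2 - o) - 19) = -16/(-21 - o))
D = 1/2443 ≈ 0.00040933
P(-65, Y) - D = 16/(21 + 1/62) - 1*1/2443 = 16/(1303/62) - 1/2443 = 16*(62/1303) - 1/2443 = 992/1303 - 1/2443 = 2422153/3183229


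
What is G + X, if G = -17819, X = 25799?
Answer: 7980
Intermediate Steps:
G + X = -17819 + 25799 = 7980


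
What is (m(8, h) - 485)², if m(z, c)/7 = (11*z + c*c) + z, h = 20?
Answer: 8922169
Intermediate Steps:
m(z, c) = 7*c² + 84*z (m(z, c) = 7*((11*z + c*c) + z) = 7*((11*z + c²) + z) = 7*((c² + 11*z) + z) = 7*(c² + 12*z) = 7*c² + 84*z)
(m(8, h) - 485)² = ((7*20² + 84*8) - 485)² = ((7*400 + 672) - 485)² = ((2800 + 672) - 485)² = (3472 - 485)² = 2987² = 8922169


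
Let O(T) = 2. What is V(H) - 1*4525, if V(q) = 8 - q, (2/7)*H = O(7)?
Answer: -4524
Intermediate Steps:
H = 7 (H = (7/2)*2 = 7)
V(H) - 1*4525 = (8 - 1*7) - 1*4525 = (8 - 7) - 4525 = 1 - 4525 = -4524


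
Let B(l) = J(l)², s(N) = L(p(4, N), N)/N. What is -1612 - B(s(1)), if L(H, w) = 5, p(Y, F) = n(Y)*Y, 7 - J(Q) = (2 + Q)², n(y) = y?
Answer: -3376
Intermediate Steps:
J(Q) = 7 - (2 + Q)²
p(Y, F) = Y² (p(Y, F) = Y*Y = Y²)
s(N) = 5/N
B(l) = (7 - (2 + l)²)²
-1612 - B(s(1)) = -1612 - (-7 + (2 + 5/1)²)² = -1612 - (-7 + (2 + 5*1)²)² = -1612 - (-7 + (2 + 5)²)² = -1612 - (-7 + 7²)² = -1612 - (-7 + 49)² = -1612 - 1*42² = -1612 - 1*1764 = -1612 - 1764 = -3376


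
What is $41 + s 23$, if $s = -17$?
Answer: $-350$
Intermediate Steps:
$41 + s 23 = 41 - 391 = -350$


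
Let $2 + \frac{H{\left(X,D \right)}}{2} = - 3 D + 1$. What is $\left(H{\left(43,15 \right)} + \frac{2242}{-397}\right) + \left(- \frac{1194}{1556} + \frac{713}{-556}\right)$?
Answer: $- \frac{8560464775}{85864748} \approx -99.697$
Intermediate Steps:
$H{\left(X,D \right)} = -2 - 6 D$ ($H{\left(X,D \right)} = -4 + 2 \left(- 3 D + 1\right) = -4 + 2 \left(1 - 3 D\right) = -4 - \left(-2 + 6 D\right) = -2 - 6 D$)
$\left(H{\left(43,15 \right)} + \frac{2242}{-397}\right) + \left(- \frac{1194}{1556} + \frac{713}{-556}\right) = \left(\left(-2 - 90\right) + \frac{2242}{-397}\right) + \left(- \frac{1194}{1556} + \frac{713}{-556}\right) = \left(\left(-2 - 90\right) + 2242 \left(- \frac{1}{397}\right)\right) + \left(\left(-1194\right) \frac{1}{1556} + 713 \left(- \frac{1}{556}\right)\right) = \left(-92 - \frac{2242}{397}\right) - \frac{443323}{216284} = - \frac{38766}{397} - \frac{443323}{216284} = - \frac{8560464775}{85864748}$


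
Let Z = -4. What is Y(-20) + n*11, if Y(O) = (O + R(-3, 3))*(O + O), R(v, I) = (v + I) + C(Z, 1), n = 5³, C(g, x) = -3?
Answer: 2295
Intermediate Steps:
n = 125
R(v, I) = -3 + I + v (R(v, I) = (v + I) - 3 = (I + v) - 3 = -3 + I + v)
Y(O) = 2*O*(-3 + O) (Y(O) = (O + (-3 + 3 - 3))*(O + O) = (O - 3)*(2*O) = (-3 + O)*(2*O) = 2*O*(-3 + O))
Y(-20) + n*11 = 2*(-20)*(-3 - 20) + 125*11 = 2*(-20)*(-23) + 1375 = 920 + 1375 = 2295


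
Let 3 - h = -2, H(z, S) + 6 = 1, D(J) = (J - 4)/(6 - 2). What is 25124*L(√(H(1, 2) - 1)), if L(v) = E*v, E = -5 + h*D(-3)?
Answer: -345455*I*√6 ≈ -8.4619e+5*I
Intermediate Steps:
D(J) = -1 + J/4 (D(J) = (-4 + J)/4 = (-4 + J)*(¼) = -1 + J/4)
H(z, S) = -5 (H(z, S) = -6 + 1 = -5)
h = 5 (h = 3 - 1*(-2) = 3 + 2 = 5)
E = -55/4 (E = -5 + 5*(-1 + (¼)*(-3)) = -5 + 5*(-1 - ¾) = -5 + 5*(-7/4) = -5 - 35/4 = -55/4 ≈ -13.750)
L(v) = -55*v/4
25124*L(√(H(1, 2) - 1)) = 25124*(-55*√(-5 - 1)/4) = 25124*(-55*I*√6/4) = -345455*I*√6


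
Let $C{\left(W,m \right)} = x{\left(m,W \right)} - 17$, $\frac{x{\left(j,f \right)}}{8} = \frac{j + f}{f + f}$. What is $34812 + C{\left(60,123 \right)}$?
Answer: $\frac{174036}{5} \approx 34807.0$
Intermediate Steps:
$x{\left(j,f \right)} = \frac{4 \left(f + j\right)}{f}$ ($x{\left(j,f \right)} = 8 \frac{j + f}{f + f} = 8 \frac{f + j}{2 f} = \frac{4 \left(f + j\right)}{f}$)
$C{\left(W,m \right)} = -13 + \frac{4 m}{W}$ ($C{\left(W,m \right)} = \left(4 + \frac{4 m}{W}\right) - 17 = -13 + \frac{4 m}{W}$)
$34812 + C{\left(60,123 \right)} = 34812 - \left(13 - \frac{492}{60}\right) = 34812 - \left(13 - \frac{41}{5}\right) = 34812 + \left(-13 + \frac{41}{5}\right) = 34812 - \frac{24}{5} = \frac{174036}{5}$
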